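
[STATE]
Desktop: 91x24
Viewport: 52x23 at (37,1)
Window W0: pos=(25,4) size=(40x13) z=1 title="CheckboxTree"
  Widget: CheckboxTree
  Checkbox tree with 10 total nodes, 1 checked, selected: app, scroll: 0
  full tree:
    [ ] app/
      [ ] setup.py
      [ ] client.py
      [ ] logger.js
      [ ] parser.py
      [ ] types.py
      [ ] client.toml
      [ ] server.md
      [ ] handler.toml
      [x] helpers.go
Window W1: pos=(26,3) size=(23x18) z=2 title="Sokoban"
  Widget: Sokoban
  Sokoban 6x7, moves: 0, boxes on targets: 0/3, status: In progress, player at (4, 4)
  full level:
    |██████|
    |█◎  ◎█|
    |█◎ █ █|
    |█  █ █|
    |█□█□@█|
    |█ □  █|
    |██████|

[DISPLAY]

                                                    
                                                    
━━━━━━━━━━━┓                                        
           ┃━━━━━━━━━━━━━━━┓                        
───────────┨               ┃                        
           ┃───────────────┨                        
           ┃               ┃                        
           ┃               ┃                        
           ┃               ┃                        
           ┃               ┃                        
           ┃               ┃                        
           ┃               ┃                        
0/3        ┃               ┃                        
           ┃               ┃                        
           ┃               ┃                        
           ┃━━━━━━━━━━━━━━━┛                        
           ┃                                        
           ┃                                        
           ┃                                        
━━━━━━━━━━━┛                                        
                                                    
                                                    
                                                    


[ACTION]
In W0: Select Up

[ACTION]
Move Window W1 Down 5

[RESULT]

                                                    
                                                    
                                                    
━━━━━━━━━━━━━━━━━━━━━━━━━━━┓                        
ee                         ┃                        
━━━━━━━━━━━┓───────────────┨                        
           ┃               ┃                        
───────────┨               ┃                        
           ┃               ┃                        
           ┃               ┃                        
           ┃               ┃                        
           ┃               ┃                        
           ┃               ┃                        
           ┃               ┃                        
           ┃               ┃                        
0/3        ┃━━━━━━━━━━━━━━━┛                        
           ┃                                        
           ┃                                        
           ┃                                        
           ┃                                        
           ┃                                        
           ┃                                        
━━━━━━━━━━━┛                                        


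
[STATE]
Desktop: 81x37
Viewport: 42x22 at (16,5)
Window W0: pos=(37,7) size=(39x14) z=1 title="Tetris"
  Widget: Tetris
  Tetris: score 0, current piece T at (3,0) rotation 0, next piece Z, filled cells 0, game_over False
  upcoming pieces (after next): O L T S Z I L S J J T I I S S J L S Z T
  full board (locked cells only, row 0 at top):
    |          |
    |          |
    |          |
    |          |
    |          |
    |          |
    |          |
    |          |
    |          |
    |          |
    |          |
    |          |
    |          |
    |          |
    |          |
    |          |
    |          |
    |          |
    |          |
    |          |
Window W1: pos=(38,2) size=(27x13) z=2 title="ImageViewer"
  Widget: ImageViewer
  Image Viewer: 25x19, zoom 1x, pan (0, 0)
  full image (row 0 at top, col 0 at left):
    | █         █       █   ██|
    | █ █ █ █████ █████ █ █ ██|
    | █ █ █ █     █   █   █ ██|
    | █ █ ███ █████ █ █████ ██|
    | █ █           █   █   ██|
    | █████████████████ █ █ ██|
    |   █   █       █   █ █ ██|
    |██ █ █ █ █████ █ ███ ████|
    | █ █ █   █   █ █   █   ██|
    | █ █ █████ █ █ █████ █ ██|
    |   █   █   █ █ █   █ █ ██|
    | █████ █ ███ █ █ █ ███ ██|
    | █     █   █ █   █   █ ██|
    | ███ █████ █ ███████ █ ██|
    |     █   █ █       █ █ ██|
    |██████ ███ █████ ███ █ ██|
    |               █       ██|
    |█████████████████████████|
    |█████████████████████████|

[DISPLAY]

                      ┃ █         █       
                      ┃ █ █ █ █████ █████ 
                     ┏┃ █ █ █ █     █   █ 
                     ┃┃ █ █ ███ █████ █ ██
                     ┠┃ █ █           █   
                     ┃┃ █████████████████ 
                     ┃┃   █   █       █   
                     ┃┃██ █ █ █ █████ █ ██
                     ┃┃ █ █ █   █   █ █   
                     ┃┗━━━━━━━━━━━━━━━━━━━
                     ┃          │         
                     ┃          │Score:   
                     ┃          │0        
                     ┃          │         
                     ┃          │         
                     ┗━━━━━━━━━━━━━━━━━━━━
                                          
                                          
                                          
                                          
                                          
                                          


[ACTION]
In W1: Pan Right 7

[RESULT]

                      ┃    █       █   ██ 
                      ┃█████ █████ █ █ ██ 
                     ┏┃█     █   █   █ ██ 
                     ┃┃█ █████ █ █████ ██ 
                     ┠┃        █   █   ██ 
                     ┃┃███████████ █ █ ██ 
                     ┃┃█       █   █ █ ██ 
                     ┃┃█ █████ █ ███ ████ 
                     ┃┃  █   █ █   █   ██ 
                     ┃┗━━━━━━━━━━━━━━━━━━━
                     ┃          │         
                     ┃          │Score:   
                     ┃          │0        
                     ┃          │         
                     ┃          │         
                     ┗━━━━━━━━━━━━━━━━━━━━
                                          
                                          
                                          
                                          
                                          
                                          


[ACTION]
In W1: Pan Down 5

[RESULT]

                      ┃███████████ █ █ ██ 
                      ┃█       █   █ █ ██ 
                     ┏┃█ █████ █ ███ ████ 
                     ┃┃  █   █ █   █   ██ 
                     ┠┃███ █ █ █████ █ ██ 
                     ┃┃█   █ █ █   █ █ ██ 
                     ┃┃█ ███ █ █ █ ███ ██ 
                     ┃┃█   █ █   █   █ ██ 
                     ┃┃███ █ ███████ █ ██ 
                     ┃┗━━━━━━━━━━━━━━━━━━━
                     ┃          │         
                     ┃          │Score:   
                     ┃          │0        
                     ┃          │         
                     ┃          │         
                     ┗━━━━━━━━━━━━━━━━━━━━
                                          
                                          
                                          
                                          
                                          
                                          


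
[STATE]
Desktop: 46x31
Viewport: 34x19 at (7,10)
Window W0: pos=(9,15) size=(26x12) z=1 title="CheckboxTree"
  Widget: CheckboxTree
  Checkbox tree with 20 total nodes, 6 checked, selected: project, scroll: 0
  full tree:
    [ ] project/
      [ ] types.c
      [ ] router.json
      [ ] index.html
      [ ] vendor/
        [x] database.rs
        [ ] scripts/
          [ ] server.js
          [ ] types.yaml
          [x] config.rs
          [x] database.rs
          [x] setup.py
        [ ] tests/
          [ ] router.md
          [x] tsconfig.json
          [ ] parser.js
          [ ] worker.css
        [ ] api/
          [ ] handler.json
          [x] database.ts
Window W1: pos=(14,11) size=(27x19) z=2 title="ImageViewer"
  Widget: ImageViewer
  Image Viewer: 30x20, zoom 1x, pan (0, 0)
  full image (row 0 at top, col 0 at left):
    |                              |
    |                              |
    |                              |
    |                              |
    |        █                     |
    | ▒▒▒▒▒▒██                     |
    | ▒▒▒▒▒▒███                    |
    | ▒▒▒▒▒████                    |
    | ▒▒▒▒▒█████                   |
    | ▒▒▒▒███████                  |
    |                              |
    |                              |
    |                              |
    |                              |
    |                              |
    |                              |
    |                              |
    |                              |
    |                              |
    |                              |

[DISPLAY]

                                  
       ┏━━━━━━━━━━━━━━━━━━━━━━━━━┓
       ┃ ImageViewer             ┃
       ┠─────────────────────────┨
       ┃                         ┃
  ┏━━━━┃                         ┃
  ┃ Che┃                         ┃
  ┠────┃                         ┃
  ┃>[-]┃        █                ┃
  ┃   [┃ ▒▒▒▒▒▒██                ┃
  ┃   [┃ ▒▒▒▒▒▒███               ┃
  ┃   [┃ ▒▒▒▒▒████               ┃
  ┃   [┃ ▒▒▒▒▒█████              ┃
  ┃    ┃ ▒▒▒▒███████             ┃
  ┃    ┃                         ┃
  ┃    ┃                         ┃
  ┗━━━━┃                         ┃
       ┃                         ┃
       ┃                         ┃


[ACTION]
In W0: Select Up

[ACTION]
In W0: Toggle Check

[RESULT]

                                  
       ┏━━━━━━━━━━━━━━━━━━━━━━━━━┓
       ┃ ImageViewer             ┃
       ┠─────────────────────────┨
       ┃                         ┃
  ┏━━━━┃                         ┃
  ┃ Che┃                         ┃
  ┠────┃                         ┃
  ┃>[x]┃        █                ┃
  ┃   [┃ ▒▒▒▒▒▒██                ┃
  ┃   [┃ ▒▒▒▒▒▒███               ┃
  ┃   [┃ ▒▒▒▒▒████               ┃
  ┃   [┃ ▒▒▒▒▒█████              ┃
  ┃    ┃ ▒▒▒▒███████             ┃
  ┃    ┃                         ┃
  ┃    ┃                         ┃
  ┗━━━━┃                         ┃
       ┃                         ┃
       ┃                         ┃


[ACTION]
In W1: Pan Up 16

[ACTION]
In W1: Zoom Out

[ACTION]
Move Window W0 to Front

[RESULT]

                                  
       ┏━━━━━━━━━━━━━━━━━━━━━━━━━┓
       ┃ ImageViewer             ┃
       ┠─────────────────────────┨
       ┃                         ┃
  ┏━━━━━━━━━━━━━━━━━━━━━━━━┓     ┃
  ┃ CheckboxTree           ┃     ┃
  ┠────────────────────────┨     ┃
  ┃>[x] project/           ┃     ┃
  ┃   [x] types.c          ┃     ┃
  ┃   [x] router.json      ┃     ┃
  ┃   [x] index.html       ┃     ┃
  ┃   [x] vendor/          ┃     ┃
  ┃     [x] database.rs    ┃     ┃
  ┃     [x] scripts/       ┃     ┃
  ┃       [x] server.js    ┃     ┃
  ┗━━━━━━━━━━━━━━━━━━━━━━━━┛     ┃
       ┃                         ┃
       ┃                         ┃


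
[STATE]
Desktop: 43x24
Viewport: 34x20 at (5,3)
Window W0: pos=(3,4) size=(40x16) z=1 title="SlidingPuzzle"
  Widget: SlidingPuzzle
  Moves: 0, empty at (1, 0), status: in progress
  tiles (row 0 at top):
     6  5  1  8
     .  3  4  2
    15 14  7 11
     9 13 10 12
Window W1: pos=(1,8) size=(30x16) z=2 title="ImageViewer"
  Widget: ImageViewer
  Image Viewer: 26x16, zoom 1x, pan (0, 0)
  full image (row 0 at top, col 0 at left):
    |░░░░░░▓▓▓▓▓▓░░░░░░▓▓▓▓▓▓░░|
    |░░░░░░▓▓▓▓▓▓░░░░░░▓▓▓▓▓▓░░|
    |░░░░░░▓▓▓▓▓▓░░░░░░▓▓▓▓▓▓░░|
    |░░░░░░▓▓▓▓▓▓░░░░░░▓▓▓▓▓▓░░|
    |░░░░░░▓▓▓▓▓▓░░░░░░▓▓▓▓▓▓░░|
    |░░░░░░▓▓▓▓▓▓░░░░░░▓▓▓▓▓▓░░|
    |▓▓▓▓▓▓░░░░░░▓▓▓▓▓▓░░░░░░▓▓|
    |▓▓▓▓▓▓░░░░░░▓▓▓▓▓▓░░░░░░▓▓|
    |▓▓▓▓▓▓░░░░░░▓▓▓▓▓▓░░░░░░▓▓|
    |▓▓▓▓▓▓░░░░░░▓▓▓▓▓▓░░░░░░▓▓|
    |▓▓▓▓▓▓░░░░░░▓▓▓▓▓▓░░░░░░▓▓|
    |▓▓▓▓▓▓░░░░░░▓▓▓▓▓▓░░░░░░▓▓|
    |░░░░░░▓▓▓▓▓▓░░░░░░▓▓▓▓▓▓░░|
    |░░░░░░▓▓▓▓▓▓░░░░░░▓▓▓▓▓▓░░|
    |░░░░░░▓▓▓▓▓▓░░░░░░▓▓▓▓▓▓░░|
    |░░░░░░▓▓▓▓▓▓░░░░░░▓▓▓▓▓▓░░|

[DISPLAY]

                                  
━━━━━━━━━━━━━━━━━━━━━━━━━━━━━━━━━━
SlidingPuzzle                     
──────────────────────────────────
────┬────┬────┬────┐              
━━━━━━━━━━━━━━━━━━━━━━━━━┓        
ageViewer                ┃        
─────────────────────────┨        
░░░▓▓▓▓▓▓░░░░░░▓▓▓▓▓▓░░  ┃        
░░░▓▓▓▓▓▓░░░░░░▓▓▓▓▓▓░░  ┃        
░░░▓▓▓▓▓▓░░░░░░▓▓▓▓▓▓░░  ┃        
░░░▓▓▓▓▓▓░░░░░░▓▓▓▓▓▓░░  ┃        
░░░▓▓▓▓▓▓░░░░░░▓▓▓▓▓▓░░  ┃        
░░░▓▓▓▓▓▓░░░░░░▓▓▓▓▓▓░░  ┃        
▓▓▓░░░░░░▓▓▓▓▓▓░░░░░░▓▓  ┃        
▓▓▓░░░░░░▓▓▓▓▓▓░░░░░░▓▓  ┃        
▓▓▓░░░░░░▓▓▓▓▓▓░░░░░░▓▓  ┃━━━━━━━━
▓▓▓░░░░░░▓▓▓▓▓▓░░░░░░▓▓  ┃        
▓▓▓░░░░░░▓▓▓▓▓▓░░░░░░▓▓  ┃        
▓▓▓░░░░░░▓▓▓▓▓▓░░░░░░▓▓  ┃        


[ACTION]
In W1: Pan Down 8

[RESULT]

                                  
━━━━━━━━━━━━━━━━━━━━━━━━━━━━━━━━━━
SlidingPuzzle                     
──────────────────────────────────
────┬────┬────┬────┐              
━━━━━━━━━━━━━━━━━━━━━━━━━┓        
ageViewer                ┃        
─────────────────────────┨        
▓▓▓░░░░░░▓▓▓▓▓▓░░░░░░▓▓  ┃        
▓▓▓░░░░░░▓▓▓▓▓▓░░░░░░▓▓  ┃        
▓▓▓░░░░░░▓▓▓▓▓▓░░░░░░▓▓  ┃        
▓▓▓░░░░░░▓▓▓▓▓▓░░░░░░▓▓  ┃        
░░░▓▓▓▓▓▓░░░░░░▓▓▓▓▓▓░░  ┃        
░░░▓▓▓▓▓▓░░░░░░▓▓▓▓▓▓░░  ┃        
░░░▓▓▓▓▓▓░░░░░░▓▓▓▓▓▓░░  ┃        
░░░▓▓▓▓▓▓░░░░░░▓▓▓▓▓▓░░  ┃        
                         ┃━━━━━━━━
                         ┃        
                         ┃        
                         ┃        


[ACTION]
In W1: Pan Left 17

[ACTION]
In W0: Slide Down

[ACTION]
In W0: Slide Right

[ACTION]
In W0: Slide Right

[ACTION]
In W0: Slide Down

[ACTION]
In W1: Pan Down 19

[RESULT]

                                  
━━━━━━━━━━━━━━━━━━━━━━━━━━━━━━━━━━
SlidingPuzzle                     
──────────────────────────────────
────┬────┬────┬────┐              
━━━━━━━━━━━━━━━━━━━━━━━━━┓        
ageViewer                ┃        
─────────────────────────┨        
                         ┃        
                         ┃        
                         ┃        
                         ┃        
                         ┃        
                         ┃        
                         ┃        
                         ┃        
                         ┃━━━━━━━━
                         ┃        
                         ┃        
                         ┃        


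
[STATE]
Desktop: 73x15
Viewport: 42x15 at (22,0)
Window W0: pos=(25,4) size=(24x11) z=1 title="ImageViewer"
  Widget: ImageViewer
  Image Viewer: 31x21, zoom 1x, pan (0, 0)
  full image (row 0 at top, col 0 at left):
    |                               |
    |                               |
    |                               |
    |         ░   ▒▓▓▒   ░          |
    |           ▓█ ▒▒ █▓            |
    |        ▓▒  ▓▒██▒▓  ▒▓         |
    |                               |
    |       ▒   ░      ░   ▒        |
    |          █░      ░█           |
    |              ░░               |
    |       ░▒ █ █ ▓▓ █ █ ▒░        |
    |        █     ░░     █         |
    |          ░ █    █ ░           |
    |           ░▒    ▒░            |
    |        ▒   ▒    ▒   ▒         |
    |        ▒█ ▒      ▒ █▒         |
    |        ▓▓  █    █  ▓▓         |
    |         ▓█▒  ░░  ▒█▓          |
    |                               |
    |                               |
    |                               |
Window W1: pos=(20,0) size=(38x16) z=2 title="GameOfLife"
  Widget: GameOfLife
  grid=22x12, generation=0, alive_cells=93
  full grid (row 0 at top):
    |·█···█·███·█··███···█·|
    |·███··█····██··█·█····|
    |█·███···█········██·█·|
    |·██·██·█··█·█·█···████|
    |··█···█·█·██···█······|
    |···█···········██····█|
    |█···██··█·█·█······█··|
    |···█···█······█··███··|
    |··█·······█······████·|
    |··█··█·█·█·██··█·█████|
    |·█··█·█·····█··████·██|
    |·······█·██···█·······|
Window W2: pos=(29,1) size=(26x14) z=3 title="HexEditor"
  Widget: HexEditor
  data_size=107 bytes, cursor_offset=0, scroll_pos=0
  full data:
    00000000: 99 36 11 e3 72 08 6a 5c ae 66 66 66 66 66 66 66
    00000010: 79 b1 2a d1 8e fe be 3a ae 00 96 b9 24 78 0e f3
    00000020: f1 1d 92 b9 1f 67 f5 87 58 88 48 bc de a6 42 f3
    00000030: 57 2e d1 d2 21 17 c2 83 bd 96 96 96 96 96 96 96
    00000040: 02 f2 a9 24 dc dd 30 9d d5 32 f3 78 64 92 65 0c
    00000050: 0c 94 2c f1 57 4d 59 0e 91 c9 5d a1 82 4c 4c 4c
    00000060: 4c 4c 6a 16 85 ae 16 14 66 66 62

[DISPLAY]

━━━━━━━━━━━━━━━━━━━━━━━━━━━━━━━━━━━┓      
GameOfL┏━━━━━━━━━━━━━━━━━━━━━━━━┓  ┃      
───────┃ HexEditor              ┃──┨      
en: 0  ┠────────────────────────┨  ┃      
█···█·█┃00000000  99 36 11 e3 72┃  ┃      
███··█·┃00000010  79 b1 2a d1 8e┃  ┃      
·███···┃00000020  f1 1d 92 b9 1f┃  ┃      
██·██·█┃00000030  57 2e d1 d2 21┃  ┃      
·█···█·┃00000040  02 f2 a9 24 dc┃  ┃      
··█····┃00000050  0c 94 2c f1 57┃  ┃      
···██··┃00000060  4c 4c 6a 16 85┃  ┃      
··█···█┃                        ┃  ┃      
·█·····┃                        ┃  ┃      
·█··█·█┃                        ┃  ┃      
█··█·█·┗━━━━━━━━━━━━━━━━━━━━━━━━┛  ┃      


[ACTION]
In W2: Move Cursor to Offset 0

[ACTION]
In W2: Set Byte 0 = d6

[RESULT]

━━━━━━━━━━━━━━━━━━━━━━━━━━━━━━━━━━━┓      
GameOfL┏━━━━━━━━━━━━━━━━━━━━━━━━┓  ┃      
───────┃ HexEditor              ┃──┨      
en: 0  ┠────────────────────────┨  ┃      
█···█·█┃00000000  D6 36 11 e3 72┃  ┃      
███··█·┃00000010  79 b1 2a d1 8e┃  ┃      
·███···┃00000020  f1 1d 92 b9 1f┃  ┃      
██·██·█┃00000030  57 2e d1 d2 21┃  ┃      
·█···█·┃00000040  02 f2 a9 24 dc┃  ┃      
··█····┃00000050  0c 94 2c f1 57┃  ┃      
···██··┃00000060  4c 4c 6a 16 85┃  ┃      
··█···█┃                        ┃  ┃      
·█·····┃                        ┃  ┃      
·█··█·█┃                        ┃  ┃      
█··█·█·┗━━━━━━━━━━━━━━━━━━━━━━━━┛  ┃      


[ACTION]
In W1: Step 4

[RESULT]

━━━━━━━━━━━━━━━━━━━━━━━━━━━━━━━━━━━┓      
GameOfL┏━━━━━━━━━━━━━━━━━━━━━━━━┓  ┃      
───────┃ HexEditor              ┃──┨      
en: 4  ┠────────────────────────┨  ┃      
···██··┃00000000  D6 36 11 e3 72┃  ┃      
██·····┃00000010  79 b1 2a d1 8e┃  ┃      
█····█·┃00000020  f1 1d 92 b9 1f┃  ┃      
····█··┃00000030  57 2e d1 d2 21┃  ┃      
·█·█···┃00000040  02 f2 a9 24 dc┃  ┃      
·······┃00000050  0c 94 2c f1 57┃  ┃      
·······┃00000060  4c 4c 6a 16 85┃  ┃      
·····█·┃                        ┃  ┃      
·███·█·┃                        ┃  ┃      
█······┃                        ┃  ┃      
·█····█┗━━━━━━━━━━━━━━━━━━━━━━━━┛  ┃      


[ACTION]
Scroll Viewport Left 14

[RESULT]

            ┏━━━━━━━━━━━━━━━━━━━━━━━━━━━━━
            ┃ GameOfL┏━━━━━━━━━━━━━━━━━━━━
            ┠────────┃ HexEditor          
            ┃Gen: 4  ┠────────────────────
            ┃····██··┃00000000  D6 36 11 e
            ┃·██·····┃00000010  79 b1 2a d
            ┃·█····█·┃00000020  f1 1d 92 b
            ┃·····█··┃00000030  57 2e d1 d
            ┃··█·█···┃00000040  02 f2 a9 2
            ┃········┃00000050  0c 94 2c f
            ┃········┃00000060  4c 4c 6a 1
            ┃······█·┃                    
            ┃··███·█·┃                    
            ┃·█······┃                    
            ┃··█····█┗━━━━━━━━━━━━━━━━━━━━


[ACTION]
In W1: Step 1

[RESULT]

            ┏━━━━━━━━━━━━━━━━━━━━━━━━━━━━━
            ┃ GameOfL┏━━━━━━━━━━━━━━━━━━━━
            ┠────────┃ HexEditor          
            ┃Gen: 5  ┠────────────────────
            ┃········┃00000000  D6 36 11 e
            ┃·██··█·█┃00000010  79 b1 2a d
            ┃·██·····┃00000020  f1 1d 92 b
            ┃·····█··┃00000030  57 2e d1 d
            ┃········┃00000040  02 f2 a9 2
            ┃········┃00000050  0c 94 2c f
            ┃········┃00000060  4c 4c 6a 1
            ┃···█·█·█┃                    
            ┃··██·█··┃                    
            ┃·█······┃                    
            ┃··█····█┗━━━━━━━━━━━━━━━━━━━━


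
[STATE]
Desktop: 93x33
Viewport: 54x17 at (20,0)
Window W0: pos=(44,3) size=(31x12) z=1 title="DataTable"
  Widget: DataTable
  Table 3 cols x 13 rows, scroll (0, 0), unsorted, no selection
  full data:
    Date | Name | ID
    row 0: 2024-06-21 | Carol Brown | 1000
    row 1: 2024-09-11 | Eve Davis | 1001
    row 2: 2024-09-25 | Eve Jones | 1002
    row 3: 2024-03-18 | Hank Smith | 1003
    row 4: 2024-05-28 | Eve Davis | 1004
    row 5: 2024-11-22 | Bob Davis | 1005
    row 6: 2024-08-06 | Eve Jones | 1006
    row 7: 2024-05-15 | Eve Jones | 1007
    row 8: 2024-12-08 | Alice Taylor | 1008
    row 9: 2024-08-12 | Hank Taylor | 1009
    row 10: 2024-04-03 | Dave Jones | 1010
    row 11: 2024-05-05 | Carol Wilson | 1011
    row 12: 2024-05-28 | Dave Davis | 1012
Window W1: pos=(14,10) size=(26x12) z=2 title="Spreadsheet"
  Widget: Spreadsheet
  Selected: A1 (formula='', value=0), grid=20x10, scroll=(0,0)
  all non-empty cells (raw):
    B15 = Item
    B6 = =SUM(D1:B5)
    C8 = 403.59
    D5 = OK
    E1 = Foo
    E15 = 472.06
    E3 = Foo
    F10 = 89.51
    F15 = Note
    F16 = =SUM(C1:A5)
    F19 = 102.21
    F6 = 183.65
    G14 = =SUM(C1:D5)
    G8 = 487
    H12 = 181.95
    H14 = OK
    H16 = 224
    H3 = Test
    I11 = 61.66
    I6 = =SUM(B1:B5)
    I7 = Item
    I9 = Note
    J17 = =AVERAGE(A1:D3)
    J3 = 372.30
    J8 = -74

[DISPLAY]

                                                      
                                                      
                                                      
                        ┏━━━━━━━━━━━━━━━━━━━━━━━━━━━━━
                        ┃ DataTable                   
                        ┠─────────────────────────────
                        ┃Date      │Name        │ID   
                        ┃──────────┼────────────┼──── 
                        ┃2024-06-21│Carol Brown │1000 
                        ┃2024-09-11│Eve Davis   │1001 
━━━━━━━━━━━━━━━━━━━┓    ┃2024-09-25│Eve Jones   │1002 
adsheet            ┃    ┃2024-03-18│Hank Smith  │1003 
───────────────────┨    ┃2024-05-28│Eve Davis   │1004 
                   ┃    ┃2024-11-22│Bob Davis   │1005 
  A       B       C┃    ┗━━━━━━━━━━━━━━━━━━━━━━━━━━━━━
-------------------┃                                  
    [0]       0    ┃                                  


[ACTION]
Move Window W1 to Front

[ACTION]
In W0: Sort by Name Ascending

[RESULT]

                                                      
                                                      
                                                      
                        ┏━━━━━━━━━━━━━━━━━━━━━━━━━━━━━
                        ┃ DataTable                   
                        ┠─────────────────────────────
                        ┃Date      │Name       ▲│ID   
                        ┃──────────┼────────────┼──── 
                        ┃2024-12-08│Alice Taylor│1008 
                        ┃2024-11-22│Bob Davis   │1005 
━━━━━━━━━━━━━━━━━━━┓    ┃2024-06-21│Carol Brown │1000 
adsheet            ┃    ┃2024-05-05│Carol Wilson│1011 
───────────────────┨    ┃2024-05-28│Dave Davis  │1012 
                   ┃    ┃2024-04-03│Dave Jones  │1010 
  A       B       C┃    ┗━━━━━━━━━━━━━━━━━━━━━━━━━━━━━
-------------------┃                                  
    [0]       0    ┃                                  


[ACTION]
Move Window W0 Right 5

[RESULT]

                                                      
                                                      
                                                      
                             ┏━━━━━━━━━━━━━━━━━━━━━━━━
                             ┃ DataTable              
                             ┠────────────────────────
                             ┃Date      │Name       ▲│
                             ┃──────────┼────────────┼
                             ┃2024-12-08│Alice Taylor│
                             ┃2024-11-22│Bob Davis   │
━━━━━━━━━━━━━━━━━━━┓         ┃2024-06-21│Carol Brown │
adsheet            ┃         ┃2024-05-05│Carol Wilson│
───────────────────┨         ┃2024-05-28│Dave Davis  │
                   ┃         ┃2024-04-03│Dave Jones  │
  A       B       C┃         ┗━━━━━━━━━━━━━━━━━━━━━━━━
-------------------┃                                  
    [0]       0    ┃                                  


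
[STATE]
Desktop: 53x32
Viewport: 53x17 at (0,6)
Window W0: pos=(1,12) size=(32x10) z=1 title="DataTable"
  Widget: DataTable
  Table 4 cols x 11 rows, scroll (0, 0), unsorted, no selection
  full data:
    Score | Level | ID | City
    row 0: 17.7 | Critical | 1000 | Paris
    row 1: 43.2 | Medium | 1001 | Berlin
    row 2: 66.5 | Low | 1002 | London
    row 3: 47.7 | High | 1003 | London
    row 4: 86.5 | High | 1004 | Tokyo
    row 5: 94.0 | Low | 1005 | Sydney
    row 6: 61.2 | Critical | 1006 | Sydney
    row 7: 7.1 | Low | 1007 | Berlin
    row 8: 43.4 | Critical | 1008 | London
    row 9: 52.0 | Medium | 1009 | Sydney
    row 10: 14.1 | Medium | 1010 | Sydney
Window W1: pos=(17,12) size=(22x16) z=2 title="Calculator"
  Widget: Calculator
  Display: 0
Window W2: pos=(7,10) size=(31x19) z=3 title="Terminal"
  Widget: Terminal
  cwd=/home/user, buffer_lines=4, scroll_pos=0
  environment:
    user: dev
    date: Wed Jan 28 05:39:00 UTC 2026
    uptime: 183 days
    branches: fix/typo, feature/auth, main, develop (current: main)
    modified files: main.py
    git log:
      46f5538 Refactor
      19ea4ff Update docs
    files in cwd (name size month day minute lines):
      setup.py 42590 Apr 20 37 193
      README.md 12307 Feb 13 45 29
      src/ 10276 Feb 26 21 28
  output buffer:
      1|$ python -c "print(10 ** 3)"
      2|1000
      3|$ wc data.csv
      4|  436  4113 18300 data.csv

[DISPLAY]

                                                     
                                                     
                                                     
                                                     
       ┏━━━━━━━━━━━━━━━━━━━━━━━━━━━━━┓               
       ┃ Terminal                    ┃               
 ┏━━━━━┠─────────────────────────────┨┓              
 ┃ Data┃$ python -c "print(10 ** 3)" ┃┃              
 ┠─────┃1000                         ┃┨              
 ┃Score┃$ wc data.csv                ┃┃              
 ┃─────┃  436  4113 18300 data.csv   ┃┃              
 ┃17.7 ┃$ █                          ┃┃              
 ┃43.2 ┃                             ┃┃              
 ┃66.5 ┃                             ┃┃              
 ┃47.7 ┃                             ┃┃              
 ┗━━━━━┃                             ┃┃              
       ┃                             ┃┃              


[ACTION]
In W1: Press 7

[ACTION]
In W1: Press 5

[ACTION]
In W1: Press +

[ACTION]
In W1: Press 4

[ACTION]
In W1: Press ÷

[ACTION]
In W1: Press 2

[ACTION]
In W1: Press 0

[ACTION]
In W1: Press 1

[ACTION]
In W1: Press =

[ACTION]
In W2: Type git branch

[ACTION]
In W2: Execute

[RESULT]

                                                     
                                                     
                                                     
                                                     
       ┏━━━━━━━━━━━━━━━━━━━━━━━━━━━━━┓               
       ┃ Terminal                    ┃               
 ┏━━━━━┠─────────────────────────────┨┓              
 ┃ Data┃$ python -c "print(10 ** 3)" ┃┃              
 ┠─────┃1000                         ┃┨              
 ┃Score┃$ wc data.csv                ┃┃              
 ┃─────┃  436  4113 18300 data.csv   ┃┃              
 ┃17.7 ┃$ git branch                 ┃┃              
 ┃43.2 ┃  fix/typo                   ┃┃              
 ┃66.5 ┃  feature/auth               ┃┃              
 ┃47.7 ┃* main                       ┃┃              
 ┗━━━━━┃  develop                    ┃┃              
       ┃$ █                          ┃┃              


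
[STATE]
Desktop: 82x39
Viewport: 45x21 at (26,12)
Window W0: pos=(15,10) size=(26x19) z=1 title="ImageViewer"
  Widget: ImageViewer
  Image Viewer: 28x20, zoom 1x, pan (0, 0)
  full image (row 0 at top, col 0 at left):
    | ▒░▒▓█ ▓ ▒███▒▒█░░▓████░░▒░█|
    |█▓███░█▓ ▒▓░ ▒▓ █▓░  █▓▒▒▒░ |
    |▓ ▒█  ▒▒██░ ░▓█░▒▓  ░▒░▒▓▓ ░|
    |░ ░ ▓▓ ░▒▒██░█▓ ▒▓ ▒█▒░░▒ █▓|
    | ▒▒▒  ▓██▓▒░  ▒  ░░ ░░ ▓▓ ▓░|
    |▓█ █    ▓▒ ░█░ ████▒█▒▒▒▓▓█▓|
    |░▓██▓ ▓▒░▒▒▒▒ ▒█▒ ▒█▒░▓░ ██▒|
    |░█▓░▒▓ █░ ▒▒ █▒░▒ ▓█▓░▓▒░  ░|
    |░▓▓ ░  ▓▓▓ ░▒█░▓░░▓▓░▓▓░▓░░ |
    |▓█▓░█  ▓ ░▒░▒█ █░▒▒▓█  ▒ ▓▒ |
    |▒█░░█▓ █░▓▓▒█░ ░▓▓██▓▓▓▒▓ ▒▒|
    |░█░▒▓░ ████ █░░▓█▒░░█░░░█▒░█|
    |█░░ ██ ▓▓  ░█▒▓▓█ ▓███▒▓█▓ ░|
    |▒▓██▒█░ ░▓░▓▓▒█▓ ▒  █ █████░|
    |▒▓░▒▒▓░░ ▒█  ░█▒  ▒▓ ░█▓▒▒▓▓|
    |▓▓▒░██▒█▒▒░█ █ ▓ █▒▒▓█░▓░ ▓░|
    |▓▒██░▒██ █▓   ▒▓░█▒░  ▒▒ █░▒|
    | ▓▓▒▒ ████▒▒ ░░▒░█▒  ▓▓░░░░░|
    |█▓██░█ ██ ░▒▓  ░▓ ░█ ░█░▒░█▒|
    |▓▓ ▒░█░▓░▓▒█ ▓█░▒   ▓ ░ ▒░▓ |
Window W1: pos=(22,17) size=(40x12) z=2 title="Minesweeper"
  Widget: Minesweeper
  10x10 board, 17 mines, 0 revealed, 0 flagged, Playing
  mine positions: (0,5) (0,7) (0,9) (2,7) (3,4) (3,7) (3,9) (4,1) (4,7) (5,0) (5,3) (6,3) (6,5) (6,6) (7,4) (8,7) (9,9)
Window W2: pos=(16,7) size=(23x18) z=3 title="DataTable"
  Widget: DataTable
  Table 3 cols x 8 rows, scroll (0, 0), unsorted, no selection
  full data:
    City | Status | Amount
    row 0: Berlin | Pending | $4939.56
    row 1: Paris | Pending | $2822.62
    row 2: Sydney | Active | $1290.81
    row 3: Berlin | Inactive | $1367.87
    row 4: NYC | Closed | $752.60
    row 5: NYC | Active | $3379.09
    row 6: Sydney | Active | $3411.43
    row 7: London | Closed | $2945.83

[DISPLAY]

nding │$4939┃─┨                              
nding │$2822┃░┃                              
tive  │$1290┃▒┃                              
active│$1367┃▒┃                              
osed  │$752.┃░┃                              
tive  │$3379┃━━━━━━━━━━━━━━━━━━━━━━┓         
tive  │$3411┃                      ┃         
osed  │$2945┃──────────────────────┨         
            ┃                      ┃         
            ┃                      ┃         
            ┃                      ┃         
            ┃                      ┃         
━━━━━━━━━━━━┛                      ┃         
■■■■■■■                            ┃         
■■■■■■■                            ┃         
■■■■■■■                            ┃         
━━━━━━━━━━━━━━━━━━━━━━━━━━━━━━━━━━━┛         
                                             
                                             
                                             
                                             


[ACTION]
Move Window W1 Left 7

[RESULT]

nding │$4939┃─┨                              
nding │$2822┃░┃                              
tive  │$1290┃▒┃                              
active│$1367┃▒┃                              
osed  │$752.┃░┃                              
tive  │$3379┃━━━━━━━━━━━━━━━┓                
tive  │$3411┃               ┃                
osed  │$2945┃───────────────┨                
            ┃               ┃                
            ┃               ┃                
            ┃               ┃                
            ┃               ┃                
━━━━━━━━━━━━┛               ┃                
                            ┃                
                            ┃                
                            ┃                
━━━━━━━━━━━━━━━━━━━━━━━━━━━━┛                
                                             
                                             
                                             
                                             


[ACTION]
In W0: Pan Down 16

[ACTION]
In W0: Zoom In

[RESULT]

nding │$4939┃─┨                              
nding │$2822┃░┃                              
tive  │$1290┃░┃                              
active│$1367┃░┃                              
osed  │$752.┃░┃                              
tive  │$3379┃━━━━━━━━━━━━━━━┓                
tive  │$3411┃               ┃                
osed  │$2945┃───────────────┨                
            ┃               ┃                
            ┃               ┃                
            ┃               ┃                
            ┃               ┃                
━━━━━━━━━━━━┛               ┃                
                            ┃                
                            ┃                
                            ┃                
━━━━━━━━━━━━━━━━━━━━━━━━━━━━┛                
                                             
                                             
                                             
                                             


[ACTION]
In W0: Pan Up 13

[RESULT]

nding │$4939┃─┨                              
nding │$2822┃░┃                              
tive  │$1290┃ ┃                              
active│$1367┃ ┃                              
osed  │$752.┃█┃                              
tive  │$3379┃━━━━━━━━━━━━━━━┓                
tive  │$3411┃               ┃                
osed  │$2945┃───────────────┨                
            ┃               ┃                
            ┃               ┃                
            ┃               ┃                
            ┃               ┃                
━━━━━━━━━━━━┛               ┃                
                            ┃                
                            ┃                
                            ┃                
━━━━━━━━━━━━━━━━━━━━━━━━━━━━┛                
                                             
                                             
                                             
                                             
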